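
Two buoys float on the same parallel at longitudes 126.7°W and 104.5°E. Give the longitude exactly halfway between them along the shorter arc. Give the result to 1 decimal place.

Signed shortest Δλ from -126.7° to +104.5° is -128.8°.
Midpoint longitude = -126.7° + (-128.8°)/2 = -126.7° − 64.4° = -191.1°.
Normalise into (−180°, 180°]: +168.9°.
(The naïve average (-126.7 + +104.5)/2 = -11.1° is on the wrong side of the globe.)

168.9°E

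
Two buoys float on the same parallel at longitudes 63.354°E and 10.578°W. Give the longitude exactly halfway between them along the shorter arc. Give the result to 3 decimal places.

26.388°E

Signed shortest Δλ from +63.354° to -10.578° is -73.932°.
Midpoint longitude = +63.354° + (-73.932°)/2 = +63.354° − 36.966° = +26.388°.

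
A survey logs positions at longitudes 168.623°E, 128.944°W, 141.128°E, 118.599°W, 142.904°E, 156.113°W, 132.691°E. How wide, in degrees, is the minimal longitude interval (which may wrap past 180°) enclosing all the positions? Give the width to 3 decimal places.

108.710°

Sort the longitudes: -156.113°, -128.944°, -118.599°, +132.691°, +141.128°, +142.904°, +168.623°.
Eastward gaps between consecutive values (wrapping around): 27.169°, 10.345°, 251.290°, 8.437°, 1.776°, 25.719°, 35.264°.
Largest gap = 251.290° ⇒ minimal covering band is its complement: 360° − 251.290° = 108.710°.
Band runs from +132.691° eastward to -118.599°, crossing the antimeridian.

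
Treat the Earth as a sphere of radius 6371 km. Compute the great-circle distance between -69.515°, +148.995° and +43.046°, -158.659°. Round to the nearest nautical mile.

7138 nmi

Δλ = -158.659 − 148.995 = -307.654°; wrapped into (−180°, 180°]: 52.346°.
Δφ = 43.046 − -69.515 = 112.561°.
a = sin²(Δφ/2) + cos φ₁ · cos φ₂ · sin²(Δλ/2) = 0.741592.
c = 2·atan2(√a, √(1−a)) = 2.07508 rad → d = 6371·c ≈ 13220.35 km ≈ 7138.42 nmi.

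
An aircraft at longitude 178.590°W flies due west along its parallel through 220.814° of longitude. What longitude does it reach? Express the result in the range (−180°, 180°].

39.404°W

Start at -178.590°; shift −220.814° → -399.404°.
-399.404° lies outside (−180°, 180°]; add 360° → -39.404°.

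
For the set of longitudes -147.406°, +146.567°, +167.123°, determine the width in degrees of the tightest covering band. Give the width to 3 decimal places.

66.027°

Sort the longitudes: -147.406°, +146.567°, +167.123°.
Eastward gaps between consecutive values (wrapping around): 293.973°, 20.556°, 45.471°.
Largest gap = 293.973° ⇒ minimal covering band is its complement: 360° − 293.973° = 66.027°.
Band runs from +146.567° eastward to -147.406°, crossing the antimeridian.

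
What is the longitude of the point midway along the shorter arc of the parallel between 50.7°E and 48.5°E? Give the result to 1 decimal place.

49.6°E

Signed shortest Δλ from +50.7° to +48.5° is -2.2°.
Midpoint longitude = +50.7° + (-2.2°)/2 = +50.7° − 1.1° = +49.6°.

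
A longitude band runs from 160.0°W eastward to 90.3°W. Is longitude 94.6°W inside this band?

Band width going east from -160.0° to -90.3°: ((-90.3 − -160.0) mod 360) = 69.7°.
Offset of -94.6° east of the west edge: ((-94.6 − -160.0) mod 360) = 65.4°.
65.4° ≤ 69.7° ⇒ inside.

Yes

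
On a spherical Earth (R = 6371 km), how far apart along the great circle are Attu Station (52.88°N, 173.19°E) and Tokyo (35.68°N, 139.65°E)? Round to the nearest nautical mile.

1748 nmi

Δλ = 139.65 − 173.19 = -33.54°.
Δφ = 35.68 − 52.88 = -17.20°.
a = sin²(Δφ/2) + cos φ₁ · cos φ₂ · sin²(Δλ/2) = 0.063170.
c = 2·atan2(√a, √(1−a)) = 0.50812 rad → d = 6371·c ≈ 3237.25 km ≈ 1747.97 nmi.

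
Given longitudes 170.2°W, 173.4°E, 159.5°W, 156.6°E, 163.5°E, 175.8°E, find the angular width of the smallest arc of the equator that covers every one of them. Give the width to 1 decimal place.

Sort the longitudes: -170.2°, -159.5°, +156.6°, +163.5°, +173.4°, +175.8°.
Eastward gaps between consecutive values (wrapping around): 10.7°, 316.1°, 6.9°, 9.9°, 2.4°, 14.0°.
Largest gap = 316.1° ⇒ minimal covering band is its complement: 360° − 316.1° = 43.9°.
Band runs from +156.6° eastward to -159.5°, crossing the antimeridian.

43.9°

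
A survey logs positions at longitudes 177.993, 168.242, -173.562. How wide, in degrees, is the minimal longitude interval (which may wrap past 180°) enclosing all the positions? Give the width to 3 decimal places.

18.196°

Sort the longitudes: -173.562°, +168.242°, +177.993°.
Eastward gaps between consecutive values (wrapping around): 341.804°, 9.751°, 8.445°.
Largest gap = 341.804° ⇒ minimal covering band is its complement: 360° − 341.804° = 18.196°.
Band runs from +168.242° eastward to -173.562°, crossing the antimeridian.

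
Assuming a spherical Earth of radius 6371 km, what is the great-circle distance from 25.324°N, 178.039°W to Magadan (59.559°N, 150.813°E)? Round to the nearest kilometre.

Δλ = 150.813 − -178.039 = 328.852°; wrapped into (−180°, 180°]: -31.148°.
Δφ = 59.559 − 25.324 = 34.235°.
a = sin²(Δφ/2) + cos φ₁ · cos φ₂ · sin²(Δλ/2) = 0.119643.
c = 2·atan2(√a, √(1−a)) = 0.70638 rad → d = 6371·c ≈ 4500.37 km.

4500 km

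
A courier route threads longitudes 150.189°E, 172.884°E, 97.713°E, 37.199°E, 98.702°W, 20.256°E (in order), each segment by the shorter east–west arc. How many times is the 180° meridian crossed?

Leg 1: +150.189° → +172.884°, shortest Δλ = 22.695° (east) — does not cross 180°.
Leg 2: +172.884° → +97.713°, shortest Δλ = -75.171° (west) — does not cross 180°.
Leg 3: +97.713° → +37.199°, shortest Δλ = -60.514° (west) — does not cross 180°.
Leg 4: +37.199° → -98.702°, shortest Δλ = -135.901° (west) — does not cross 180°.
Leg 5: -98.702° → +20.256°, shortest Δλ = 118.958° (east) — does not cross 180°.
Total crossings: 0.

0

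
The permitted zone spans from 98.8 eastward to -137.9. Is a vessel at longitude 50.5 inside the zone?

No

Band width going east from +98.8° to -137.9°: ((-137.9 − 98.8) mod 360) = 123.3°.
Offset of +50.5° east of the west edge: ((50.5 − 98.8) mod 360) = 311.7°.
311.7° > 123.3° ⇒ outside.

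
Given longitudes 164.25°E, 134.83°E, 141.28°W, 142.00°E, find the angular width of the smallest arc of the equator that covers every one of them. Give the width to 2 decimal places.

Sort the longitudes: -141.28°, +134.83°, +142.00°, +164.25°.
Eastward gaps between consecutive values (wrapping around): 276.11°, 7.17°, 22.25°, 54.47°.
Largest gap = 276.11° ⇒ minimal covering band is its complement: 360° − 276.11° = 83.89°.
Band runs from +134.83° eastward to -141.28°, crossing the antimeridian.

83.89°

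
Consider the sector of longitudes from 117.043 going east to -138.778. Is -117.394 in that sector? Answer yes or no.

No

Band width going east from +117.043° to -138.778°: ((-138.778 − 117.043) mod 360) = 104.179°.
Offset of -117.394° east of the west edge: ((-117.394 − 117.043) mod 360) = 125.563°.
125.563° > 104.179° ⇒ outside.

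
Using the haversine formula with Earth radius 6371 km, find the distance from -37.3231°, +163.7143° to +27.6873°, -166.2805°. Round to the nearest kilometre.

7878 km

Δλ = -166.2805 − 163.7143 = -329.9948°; wrapped into (−180°, 180°]: 30.0052°.
Δφ = 27.6873 − -37.3231 = 65.0104°.
a = sin²(Δφ/2) + cos φ₁ · cos φ₂ · sin²(Δλ/2) = 0.335960.
c = 2·atan2(√a, √(1−a)) = 1.23653 rad → d = 6371·c ≈ 7877.90 km.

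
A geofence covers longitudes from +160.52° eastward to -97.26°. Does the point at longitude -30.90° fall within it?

Band width going east from +160.52° to -97.26°: ((-97.26 − 160.52) mod 360) = 102.22°.
Offset of -30.90° east of the west edge: ((-30.90 − 160.52) mod 360) = 168.58°.
168.58° > 102.22° ⇒ outside.

No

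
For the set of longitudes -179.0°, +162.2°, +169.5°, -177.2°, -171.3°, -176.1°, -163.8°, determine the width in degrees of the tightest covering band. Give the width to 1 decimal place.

Sort the longitudes: -179.0°, -177.2°, -176.1°, -171.3°, -163.8°, +162.2°, +169.5°.
Eastward gaps between consecutive values (wrapping around): 1.8°, 1.1°, 4.8°, 7.5°, 326.0°, 7.3°, 11.5°.
Largest gap = 326.0° ⇒ minimal covering band is its complement: 360° − 326.0° = 34.0°.
Band runs from +162.2° eastward to -163.8°, crossing the antimeridian.

34.0°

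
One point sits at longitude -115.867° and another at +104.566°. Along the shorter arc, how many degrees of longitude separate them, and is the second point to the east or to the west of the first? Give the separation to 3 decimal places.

139.567° west

Raw difference: 104.566 − -115.867 = 220.433°.
Normalise into (−180°, 180°]: 220.433° − 360° = -139.567°.
Negative ⇒ the second point lies to the west; separation 139.567°.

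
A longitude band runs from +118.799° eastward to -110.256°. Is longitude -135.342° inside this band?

Band width going east from +118.799° to -110.256°: ((-110.256 − 118.799) mod 360) = 130.945°.
Offset of -135.342° east of the west edge: ((-135.342 − 118.799) mod 360) = 105.859°.
105.859° ≤ 130.945° ⇒ inside.

Yes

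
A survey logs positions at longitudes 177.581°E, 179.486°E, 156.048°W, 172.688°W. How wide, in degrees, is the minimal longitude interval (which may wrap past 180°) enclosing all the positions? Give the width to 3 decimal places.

Sort the longitudes: -172.688°, -156.048°, +177.581°, +179.486°.
Eastward gaps between consecutive values (wrapping around): 16.640°, 333.629°, 1.905°, 7.826°.
Largest gap = 333.629° ⇒ minimal covering band is its complement: 360° − 333.629° = 26.371°.
Band runs from +177.581° eastward to -156.048°, crossing the antimeridian.

26.371°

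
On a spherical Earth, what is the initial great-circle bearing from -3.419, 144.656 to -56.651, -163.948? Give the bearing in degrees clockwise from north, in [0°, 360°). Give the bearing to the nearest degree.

152°

Δλ = -163.948 − 144.656 = -308.604°; wrapped into (−180°, 180°]: 51.396°.
θ = atan2( sin Δλ · cos φ₂ , cos φ₁ · sin φ₂ − sin φ₁ · cos φ₂ · cos Δλ )
  = atan2(0.42961, -0.81340) = 152.159° → normalised to [0°, 360°): 152.159°.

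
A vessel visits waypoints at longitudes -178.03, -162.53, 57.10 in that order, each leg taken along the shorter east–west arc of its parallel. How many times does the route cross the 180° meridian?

1

Leg 1: -178.03° → -162.53°, shortest Δλ = 15.5° (east) — does not cross 180°.
Leg 2: -162.53° → +57.10°, shortest Δλ = -140.37° (west) — crosses 180°.
Total crossings: 1.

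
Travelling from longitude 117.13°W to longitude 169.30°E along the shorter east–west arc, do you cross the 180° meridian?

Naïve |169.30 − -117.13| = 286.43° > 180°, so the shorter arc goes the other way round — across 180°.
Signed shortest Δλ = ((169.30 − -117.13 + 180) mod 360) − 180 = -73.57°.
Going west by 73.57° from -117.13° passes through 180° before reaching +169.30°.

Yes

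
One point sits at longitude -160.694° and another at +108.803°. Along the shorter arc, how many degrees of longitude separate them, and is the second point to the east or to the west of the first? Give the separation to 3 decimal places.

Raw difference: 108.803 − -160.694 = 269.497°.
Normalise into (−180°, 180°]: 269.497° − 360° = -90.503°.
Negative ⇒ the second point lies to the west; separation 90.503°.

90.503° west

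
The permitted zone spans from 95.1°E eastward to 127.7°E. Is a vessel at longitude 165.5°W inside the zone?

No

Band width going east from +95.1° to +127.7°: ((127.7 − 95.1) mod 360) = 32.6°.
Offset of -165.5° east of the west edge: ((-165.5 − 95.1) mod 360) = 99.4°.
99.4° > 32.6° ⇒ outside.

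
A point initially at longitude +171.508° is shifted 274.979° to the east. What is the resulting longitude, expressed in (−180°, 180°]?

+86.487°

Start at +171.508°; shift +274.979° → +446.487°.
+446.487° lies outside (−180°, 180°]; subtract 360° → +86.487°.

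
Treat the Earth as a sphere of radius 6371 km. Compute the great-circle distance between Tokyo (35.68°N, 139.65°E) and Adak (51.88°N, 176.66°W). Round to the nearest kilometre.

Δλ = -176.66 − 139.65 = -316.31°; wrapped into (−180°, 180°]: 43.69°.
Δφ = 51.88 − 35.68 = 16.20°.
a = sin²(Δφ/2) + cos φ₁ · cos φ₂ · sin²(Δλ/2) = 0.089280.
c = 2·atan2(√a, √(1−a)) = 0.60686 rad → d = 6371·c ≈ 3866.33 km.

3866 km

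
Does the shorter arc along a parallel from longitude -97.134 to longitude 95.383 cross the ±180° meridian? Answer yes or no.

Yes

Naïve |95.383 − -97.134| = 192.517° > 180°, so the shorter arc goes the other way round — across 180°.
Signed shortest Δλ = ((95.383 − -97.134 + 180) mod 360) − 180 = -167.483°.
Going west by 167.483° from -97.134° passes through 180° before reaching +95.383°.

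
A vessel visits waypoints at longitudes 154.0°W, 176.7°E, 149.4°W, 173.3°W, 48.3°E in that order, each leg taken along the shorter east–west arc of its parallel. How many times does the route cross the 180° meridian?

Leg 1: -154.0° → +176.7°, shortest Δλ = -29.3° (west) — crosses 180°.
Leg 2: +176.7° → -149.4°, shortest Δλ = 33.9° (east) — crosses 180°.
Leg 3: -149.4° → -173.3°, shortest Δλ = -23.9° (west) — does not cross 180°.
Leg 4: -173.3° → +48.3°, shortest Δλ = -138.4° (west) — crosses 180°.
Total crossings: 3.

3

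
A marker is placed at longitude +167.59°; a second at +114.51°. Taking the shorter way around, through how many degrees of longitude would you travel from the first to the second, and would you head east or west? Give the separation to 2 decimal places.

Raw difference: 114.51 − 167.59 = -53.08°.
Normalise into (−180°, 180°]: -53.08° stays -53.08°.
Negative ⇒ the second point lies to the west; separation 53.08°.

53.08° west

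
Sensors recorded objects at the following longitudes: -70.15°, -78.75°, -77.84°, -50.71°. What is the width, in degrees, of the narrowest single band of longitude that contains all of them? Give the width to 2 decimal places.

Sort the longitudes: -78.75°, -77.84°, -70.15°, -50.71°.
Eastward gaps between consecutive values (wrapping around): 0.91°, 7.69°, 19.44°, 331.96°.
Largest gap = 331.96° ⇒ minimal covering band is its complement: 360° − 331.96° = 28.04°.
Band runs from -78.75° eastward to -50.71°.

28.04°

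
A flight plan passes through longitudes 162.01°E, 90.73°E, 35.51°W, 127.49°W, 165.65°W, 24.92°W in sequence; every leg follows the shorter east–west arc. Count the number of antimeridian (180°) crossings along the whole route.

Leg 1: +162.01° → +90.73°, shortest Δλ = -71.28° (west) — does not cross 180°.
Leg 2: +90.73° → -35.51°, shortest Δλ = -126.24° (west) — does not cross 180°.
Leg 3: -35.51° → -127.49°, shortest Δλ = -91.98° (west) — does not cross 180°.
Leg 4: -127.49° → -165.65°, shortest Δλ = -38.16° (west) — does not cross 180°.
Leg 5: -165.65° → -24.92°, shortest Δλ = 140.73° (east) — does not cross 180°.
Total crossings: 0.

0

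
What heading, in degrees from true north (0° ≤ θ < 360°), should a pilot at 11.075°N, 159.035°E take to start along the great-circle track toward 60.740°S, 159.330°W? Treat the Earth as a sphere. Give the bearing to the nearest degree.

161°

Δλ = -159.330 − 159.035 = -318.365°; wrapped into (−180°, 180°]: 41.635°.
θ = atan2( sin Δλ · cos φ₂ , cos φ₁ · sin φ₂ − sin φ₁ · cos φ₂ · cos Δλ )
  = atan2(0.32473, -0.92634) = 160.682° → normalised to [0°, 360°): 160.682°.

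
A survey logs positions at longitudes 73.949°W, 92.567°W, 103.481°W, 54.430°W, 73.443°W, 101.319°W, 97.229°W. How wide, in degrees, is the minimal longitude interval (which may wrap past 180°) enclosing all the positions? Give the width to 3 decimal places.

Sort the longitudes: -103.481°, -101.319°, -97.229°, -92.567°, -73.949°, -73.443°, -54.430°.
Eastward gaps between consecutive values (wrapping around): 2.162°, 4.090°, 4.662°, 18.618°, 0.506°, 19.013°, 310.949°.
Largest gap = 310.949° ⇒ minimal covering band is its complement: 360° − 310.949° = 49.051°.
Band runs from -103.481° eastward to -54.430°.

49.051°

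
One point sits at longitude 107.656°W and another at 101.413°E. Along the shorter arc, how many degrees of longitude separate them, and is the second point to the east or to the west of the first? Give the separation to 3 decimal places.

Raw difference: 101.413 − -107.656 = 209.069°.
Normalise into (−180°, 180°]: 209.069° − 360° = -150.931°.
Negative ⇒ the second point lies to the west; separation 150.931°.

150.931° west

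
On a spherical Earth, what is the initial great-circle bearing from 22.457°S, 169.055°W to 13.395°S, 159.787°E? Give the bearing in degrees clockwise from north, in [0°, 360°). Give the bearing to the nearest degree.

282°

Δλ = 159.787 − -169.055 = 328.842°; wrapped into (−180°, 180°]: -31.158°.
θ = atan2( sin Δλ · cos φ₂ , cos φ₁ · sin φ₂ − sin φ₁ · cos φ₂ · cos Δλ )
  = atan2(-0.50332, 0.10390) = -78.337° → normalised to [0°, 360°): 281.663°.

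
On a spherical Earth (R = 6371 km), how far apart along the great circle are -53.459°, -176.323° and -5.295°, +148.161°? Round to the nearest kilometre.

6246 km

Δλ = 148.161 − -176.323 = 324.484°; wrapped into (−180°, 180°]: -35.516°.
Δφ = -5.295 − -53.459 = 48.164°.
a = sin²(Δφ/2) + cos φ₁ · cos φ₂ · sin²(Δλ/2) = 0.221649.
c = 2·atan2(√a, √(1−a)) = 0.98039 rad → d = 6371·c ≈ 6246.04 km.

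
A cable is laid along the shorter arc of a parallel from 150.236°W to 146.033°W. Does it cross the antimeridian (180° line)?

Signed shortest Δλ = ((-146.033 − -150.236 + 180) mod 360) − 180 = 4.203°.
Going east by 4.203° from -150.236° reaches -146.033° without touching 180°.

No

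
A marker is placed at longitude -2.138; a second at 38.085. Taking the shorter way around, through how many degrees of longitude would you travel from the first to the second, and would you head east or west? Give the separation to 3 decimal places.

Raw difference: 38.085 − -2.138 = 40.223°.
Normalise into (−180°, 180°]: 40.223° stays 40.223°.
Positive ⇒ the second point lies to the east; separation 40.223°.

40.223° east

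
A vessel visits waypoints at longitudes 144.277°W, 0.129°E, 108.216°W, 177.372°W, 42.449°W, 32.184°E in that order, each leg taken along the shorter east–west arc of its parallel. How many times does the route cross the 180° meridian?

0

Leg 1: -144.277° → +0.129°, shortest Δλ = 144.406° (east) — does not cross 180°.
Leg 2: +0.129° → -108.216°, shortest Δλ = -108.345° (west) — does not cross 180°.
Leg 3: -108.216° → -177.372°, shortest Δλ = -69.156° (west) — does not cross 180°.
Leg 4: -177.372° → -42.449°, shortest Δλ = 134.923° (east) — does not cross 180°.
Leg 5: -42.449° → +32.184°, shortest Δλ = 74.633° (east) — does not cross 180°.
Total crossings: 0.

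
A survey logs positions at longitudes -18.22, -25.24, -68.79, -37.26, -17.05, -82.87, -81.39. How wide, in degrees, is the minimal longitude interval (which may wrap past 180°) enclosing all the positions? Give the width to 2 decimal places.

Sort the longitudes: -82.87°, -81.39°, -68.79°, -37.26°, -25.24°, -18.22°, -17.05°.
Eastward gaps between consecutive values (wrapping around): 1.48°, 12.60°, 31.53°, 12.02°, 7.02°, 1.17°, 294.18°.
Largest gap = 294.18° ⇒ minimal covering band is its complement: 360° − 294.18° = 65.82°.
Band runs from -82.87° eastward to -17.05°.

65.82°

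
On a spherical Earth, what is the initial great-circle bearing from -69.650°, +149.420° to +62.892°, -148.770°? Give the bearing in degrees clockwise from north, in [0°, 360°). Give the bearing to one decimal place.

38.1°

Δλ = -148.770 − 149.420 = -298.190°; wrapped into (−180°, 180°]: 61.810°.
θ = atan2( sin Δλ · cos φ₂ , cos φ₁ · sin φ₂ − sin φ₁ · cos φ₂ · cos Δλ )
  = atan2(0.40162, 0.51137) = 38.145° → normalised to [0°, 360°): 38.145°.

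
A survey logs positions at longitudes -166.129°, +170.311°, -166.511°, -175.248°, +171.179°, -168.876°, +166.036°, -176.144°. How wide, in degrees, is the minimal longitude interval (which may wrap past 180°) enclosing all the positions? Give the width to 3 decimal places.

27.835°

Sort the longitudes: -176.144°, -175.248°, -168.876°, -166.511°, -166.129°, +166.036°, +170.311°, +171.179°.
Eastward gaps between consecutive values (wrapping around): 0.896°, 6.372°, 2.365°, 0.382°, 332.165°, 4.275°, 0.868°, 12.677°.
Largest gap = 332.165° ⇒ minimal covering band is its complement: 360° − 332.165° = 27.835°.
Band runs from +166.036° eastward to -166.129°, crossing the antimeridian.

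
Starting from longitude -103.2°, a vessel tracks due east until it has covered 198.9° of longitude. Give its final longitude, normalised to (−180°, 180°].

Start at -103.2°; shift +198.9° → +95.7°.
+95.7° already lies in (−180°, 180°].

+95.7°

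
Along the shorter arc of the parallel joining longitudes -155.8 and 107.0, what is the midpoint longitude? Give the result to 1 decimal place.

Signed shortest Δλ from -155.8° to +107.0° is -97.2°.
Midpoint longitude = -155.8° + (-97.2°)/2 = -155.8° − 48.6° = -204.4°.
Normalise into (−180°, 180°]: +155.6°.
(The naïve average (-155.8 + +107.0)/2 = -24.4° is on the wrong side of the globe.)

+155.6°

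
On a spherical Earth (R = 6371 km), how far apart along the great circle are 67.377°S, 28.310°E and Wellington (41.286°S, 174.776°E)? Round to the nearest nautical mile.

4107 nmi

Δλ = 174.776 − 28.310 = 146.466°.
Δφ = -41.286 − -67.377 = 26.091°.
a = sin²(Δφ/2) + cos φ₁ · cos φ₂ · sin²(Δλ/2) = 0.315945.
c = 2·atan2(√a, √(1−a)) = 1.19382 rad → d = 6371·c ≈ 7605.83 km ≈ 4106.82 nmi.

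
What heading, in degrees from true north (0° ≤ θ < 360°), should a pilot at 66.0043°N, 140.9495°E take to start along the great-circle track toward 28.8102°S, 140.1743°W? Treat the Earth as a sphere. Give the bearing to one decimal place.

112.2°

Δλ = -140.1743 − 140.9495 = -281.1238°; wrapped into (−180°, 180°]: 78.8762°.
θ = atan2( sin Δλ · cos φ₂ , cos φ₁ · sin φ₂ − sin φ₁ · cos φ₂ · cos Δλ )
  = atan2(0.85976, -0.35042) = 112.175° → normalised to [0°, 360°): 112.175°.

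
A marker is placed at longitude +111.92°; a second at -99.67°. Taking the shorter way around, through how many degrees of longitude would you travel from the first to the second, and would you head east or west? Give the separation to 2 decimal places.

Raw difference: -99.67 − 111.92 = -211.59°.
Normalise into (−180°, 180°]: -211.59° + 360° = 148.41°.
Positive ⇒ the second point lies to the east; separation 148.41°.

148.41° east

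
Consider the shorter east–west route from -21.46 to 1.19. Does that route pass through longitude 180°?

Signed shortest Δλ = ((1.19 − -21.46 + 180) mod 360) − 180 = 22.65°.
Going east by 22.65° from -21.46° reaches +1.19° without touching 180°.

No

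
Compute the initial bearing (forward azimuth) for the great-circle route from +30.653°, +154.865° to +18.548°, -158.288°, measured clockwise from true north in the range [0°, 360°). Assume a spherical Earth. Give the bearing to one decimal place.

Δλ = -158.288 − 154.865 = -313.153°; wrapped into (−180°, 180°]: 46.847°.
θ = atan2( sin Δλ · cos φ₂ , cos φ₁ · sin φ₂ − sin φ₁ · cos φ₂ · cos Δλ )
  = atan2(0.69164, -0.05694) = 94.706° → normalised to [0°, 360°): 94.706°.

94.7°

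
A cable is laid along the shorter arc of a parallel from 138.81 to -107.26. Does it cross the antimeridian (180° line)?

Naïve |-107.26 − 138.81| = 246.07° > 180°, so the shorter arc goes the other way round — across 180°.
Signed shortest Δλ = ((-107.26 − 138.81 + 180) mod 360) − 180 = 113.93°.
Going east by 113.93° from +138.81° passes through 180° before reaching -107.26°.

Yes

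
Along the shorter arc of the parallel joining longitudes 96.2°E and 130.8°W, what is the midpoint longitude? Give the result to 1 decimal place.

162.7°E

Signed shortest Δλ from +96.2° to -130.8° is +133.0°.
Midpoint longitude = +96.2° + (+133.0°)/2 = +96.2° + 66.5° = +162.7°.
(The naïve average (+96.2 + -130.8)/2 = -17.3° is on the wrong side of the globe.)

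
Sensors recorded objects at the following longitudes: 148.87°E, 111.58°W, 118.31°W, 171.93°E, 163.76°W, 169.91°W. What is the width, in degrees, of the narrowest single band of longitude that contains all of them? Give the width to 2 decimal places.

Sort the longitudes: -169.91°, -163.76°, -118.31°, -111.58°, +148.87°, +171.93°.
Eastward gaps between consecutive values (wrapping around): 6.15°, 45.45°, 6.73°, 260.45°, 23.06°, 18.16°.
Largest gap = 260.45° ⇒ minimal covering band is its complement: 360° − 260.45° = 99.55°.
Band runs from +148.87° eastward to -111.58°, crossing the antimeridian.

99.55°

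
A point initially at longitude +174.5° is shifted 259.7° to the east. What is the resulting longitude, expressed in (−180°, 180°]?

Start at +174.5°; shift +259.7° → +434.2°.
+434.2° lies outside (−180°, 180°]; subtract 360° → +74.2°.

+74.2°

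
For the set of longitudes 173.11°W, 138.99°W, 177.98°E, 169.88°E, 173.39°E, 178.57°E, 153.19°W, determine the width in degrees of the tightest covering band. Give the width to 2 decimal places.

Sort the longitudes: -173.11°, -153.19°, -138.99°, +169.88°, +173.39°, +177.98°, +178.57°.
Eastward gaps between consecutive values (wrapping around): 19.92°, 14.20°, 308.87°, 3.51°, 4.59°, 0.59°, 8.32°.
Largest gap = 308.87° ⇒ minimal covering band is its complement: 360° − 308.87° = 51.13°.
Band runs from +169.88° eastward to -138.99°, crossing the antimeridian.

51.13°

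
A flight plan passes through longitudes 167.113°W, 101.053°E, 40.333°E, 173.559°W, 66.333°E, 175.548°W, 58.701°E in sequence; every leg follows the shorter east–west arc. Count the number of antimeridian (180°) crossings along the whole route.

Leg 1: -167.113° → +101.053°, shortest Δλ = -91.834° (west) — crosses 180°.
Leg 2: +101.053° → +40.333°, shortest Δλ = -60.72° (west) — does not cross 180°.
Leg 3: +40.333° → -173.559°, shortest Δλ = 146.108° (east) — crosses 180°.
Leg 4: -173.559° → +66.333°, shortest Δλ = -120.108° (west) — crosses 180°.
Leg 5: +66.333° → -175.548°, shortest Δλ = 118.119° (east) — crosses 180°.
Leg 6: -175.548° → +58.701°, shortest Δλ = -125.751° (west) — crosses 180°.
Total crossings: 5.

5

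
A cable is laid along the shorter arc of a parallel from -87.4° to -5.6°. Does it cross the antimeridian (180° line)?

No

Signed shortest Δλ = ((-5.6 − -87.4 + 180) mod 360) − 180 = 81.8°.
Going east by 81.8° from -87.4° reaches -5.6° without touching 180°.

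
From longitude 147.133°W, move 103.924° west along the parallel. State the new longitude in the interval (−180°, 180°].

108.943°E

Start at -147.133°; shift −103.924° → -251.057°.
-251.057° lies outside (−180°, 180°]; add 360° → +108.943°.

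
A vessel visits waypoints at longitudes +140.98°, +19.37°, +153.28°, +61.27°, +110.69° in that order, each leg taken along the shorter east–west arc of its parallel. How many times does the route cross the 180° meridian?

Leg 1: +140.98° → +19.37°, shortest Δλ = -121.61° (west) — does not cross 180°.
Leg 2: +19.37° → +153.28°, shortest Δλ = 133.91° (east) — does not cross 180°.
Leg 3: +153.28° → +61.27°, shortest Δλ = -92.01° (west) — does not cross 180°.
Leg 4: +61.27° → +110.69°, shortest Δλ = 49.42° (east) — does not cross 180°.
Total crossings: 0.

0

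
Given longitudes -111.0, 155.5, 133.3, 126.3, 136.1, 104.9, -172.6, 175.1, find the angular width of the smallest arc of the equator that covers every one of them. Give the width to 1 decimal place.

Sort the longitudes: -172.6°, -111.0°, +104.9°, +126.3°, +133.3°, +136.1°, +155.5°, +175.1°.
Eastward gaps between consecutive values (wrapping around): 61.6°, 215.9°, 21.4°, 7.0°, 2.8°, 19.4°, 19.6°, 12.3°.
Largest gap = 215.9° ⇒ minimal covering band is its complement: 360° − 215.9° = 144.1°.
Band runs from +104.9° eastward to -111.0°, crossing the antimeridian.

144.1°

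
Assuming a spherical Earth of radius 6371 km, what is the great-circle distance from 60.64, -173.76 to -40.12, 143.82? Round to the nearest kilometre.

11848 km

Δλ = 143.82 − -173.76 = 317.58°; wrapped into (−180°, 180°]: -42.42°.
Δφ = -40.12 − 60.64 = -100.76°.
a = sin²(Δφ/2) + cos φ₁ · cos φ₂ · sin²(Δλ/2) = 0.642422.
c = 2·atan2(√a, √(1−a)) = 1.85964 rad → d = 6371·c ≈ 11847.77 km.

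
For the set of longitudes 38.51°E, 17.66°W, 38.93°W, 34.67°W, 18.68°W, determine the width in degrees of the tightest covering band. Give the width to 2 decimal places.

77.44°

Sort the longitudes: -38.93°, -34.67°, -18.68°, -17.66°, +38.51°.
Eastward gaps between consecutive values (wrapping around): 4.26°, 15.99°, 1.02°, 56.17°, 282.56°.
Largest gap = 282.56° ⇒ minimal covering band is its complement: 360° − 282.56° = 77.44°.
Band runs from -38.93° eastward to +38.51°.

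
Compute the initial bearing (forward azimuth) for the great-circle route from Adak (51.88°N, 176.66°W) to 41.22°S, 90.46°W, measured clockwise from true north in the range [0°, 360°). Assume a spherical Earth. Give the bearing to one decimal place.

Δλ = -90.46 − -176.66 = 86.20°.
θ = atan2( sin Δλ · cos φ₂ , cos φ₁ · sin φ₂ − sin φ₁ · cos φ₂ · cos Δλ )
  = atan2(0.75053, -0.44600) = 120.721° → normalised to [0°, 360°): 120.721°.

120.7°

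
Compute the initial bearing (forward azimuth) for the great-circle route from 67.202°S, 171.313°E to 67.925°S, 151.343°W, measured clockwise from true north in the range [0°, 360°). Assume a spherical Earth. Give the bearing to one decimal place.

Δλ = -151.343 − 171.313 = -322.656°; wrapped into (−180°, 180°]: 37.344°.
θ = atan2( sin Δλ · cos φ₂ , cos φ₁ · sin φ₂ − sin φ₁ · cos φ₂ · cos Δλ )
  = atan2(0.22797, -0.08364) = 110.147° → normalised to [0°, 360°): 110.147°.

110.1°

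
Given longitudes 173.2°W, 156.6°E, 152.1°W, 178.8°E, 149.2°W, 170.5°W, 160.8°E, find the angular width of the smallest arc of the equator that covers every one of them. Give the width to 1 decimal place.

54.2°

Sort the longitudes: -173.2°, -170.5°, -152.1°, -149.2°, +156.6°, +160.8°, +178.8°.
Eastward gaps between consecutive values (wrapping around): 2.7°, 18.4°, 2.9°, 305.8°, 4.2°, 18.0°, 8.0°.
Largest gap = 305.8° ⇒ minimal covering band is its complement: 360° − 305.8° = 54.2°.
Band runs from +156.6° eastward to -149.2°, crossing the antimeridian.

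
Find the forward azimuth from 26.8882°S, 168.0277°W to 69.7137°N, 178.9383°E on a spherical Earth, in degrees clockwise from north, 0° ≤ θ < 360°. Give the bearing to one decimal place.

Δλ = 178.9383 − -168.0277 = 346.9660°; wrapped into (−180°, 180°]: -13.0340°.
θ = atan2( sin Δλ · cos φ₂ , cos φ₁ · sin φ₂ − sin φ₁ · cos φ₂ · cos Δλ )
  = atan2(-0.07819, 0.98933) = -4.519° → normalised to [0°, 360°): 355.481°.

355.5°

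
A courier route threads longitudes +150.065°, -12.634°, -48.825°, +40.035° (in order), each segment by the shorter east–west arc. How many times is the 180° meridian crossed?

Leg 1: +150.065° → -12.634°, shortest Δλ = -162.699° (west) — does not cross 180°.
Leg 2: -12.634° → -48.825°, shortest Δλ = -36.191° (west) — does not cross 180°.
Leg 3: -48.825° → +40.035°, shortest Δλ = 88.86° (east) — does not cross 180°.
Total crossings: 0.

0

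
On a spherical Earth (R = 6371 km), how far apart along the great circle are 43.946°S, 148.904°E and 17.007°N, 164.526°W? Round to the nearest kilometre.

8263 km

Δλ = -164.526 − 148.904 = -313.430°; wrapped into (−180°, 180°]: 46.570°.
Δφ = 17.007 − -43.946 = 60.953°.
a = sin²(Δφ/2) + cos φ₁ · cos φ₂ · sin²(Δλ/2) = 0.364827.
c = 2·atan2(√a, √(1−a)) = 1.29704 rad → d = 6371·c ≈ 8263.47 km.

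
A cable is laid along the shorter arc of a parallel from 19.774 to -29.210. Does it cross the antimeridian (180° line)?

No

Signed shortest Δλ = ((-29.210 − 19.774 + 180) mod 360) − 180 = -48.984°.
Going west by 48.984° from +19.774° reaches -29.210° without touching 180°.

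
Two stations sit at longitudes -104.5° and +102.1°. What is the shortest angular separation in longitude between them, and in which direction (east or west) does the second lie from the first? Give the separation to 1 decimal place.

153.4° west

Raw difference: 102.1 − -104.5 = 206.6°.
Normalise into (−180°, 180°]: 206.6° − 360° = -153.4°.
Negative ⇒ the second point lies to the west; separation 153.4°.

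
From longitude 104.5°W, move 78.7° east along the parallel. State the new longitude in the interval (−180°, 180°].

Start at -104.5°; shift +78.7° → -25.8°.
-25.8° already lies in (−180°, 180°].

25.8°W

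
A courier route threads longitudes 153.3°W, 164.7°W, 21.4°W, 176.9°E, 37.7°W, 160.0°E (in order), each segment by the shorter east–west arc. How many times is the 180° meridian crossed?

Leg 1: -153.3° → -164.7°, shortest Δλ = -11.4° (west) — does not cross 180°.
Leg 2: -164.7° → -21.4°, shortest Δλ = 143.3° (east) — does not cross 180°.
Leg 3: -21.4° → +176.9°, shortest Δλ = -161.7° (west) — crosses 180°.
Leg 4: +176.9° → -37.7°, shortest Δλ = 145.4° (east) — crosses 180°.
Leg 5: -37.7° → +160.0°, shortest Δλ = -162.3° (west) — crosses 180°.
Total crossings: 3.

3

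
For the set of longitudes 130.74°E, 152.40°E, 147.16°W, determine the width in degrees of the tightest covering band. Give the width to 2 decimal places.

Sort the longitudes: -147.16°, +130.74°, +152.40°.
Eastward gaps between consecutive values (wrapping around): 277.90°, 21.66°, 60.44°.
Largest gap = 277.90° ⇒ minimal covering band is its complement: 360° − 277.90° = 82.10°.
Band runs from +130.74° eastward to -147.16°, crossing the antimeridian.

82.10°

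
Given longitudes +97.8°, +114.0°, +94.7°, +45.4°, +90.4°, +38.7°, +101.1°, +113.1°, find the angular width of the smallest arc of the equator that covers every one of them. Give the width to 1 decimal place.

Sort the longitudes: +38.7°, +45.4°, +90.4°, +94.7°, +97.8°, +101.1°, +113.1°, +114.0°.
Eastward gaps between consecutive values (wrapping around): 6.7°, 45.0°, 4.3°, 3.1°, 3.3°, 12.0°, 0.9°, 284.7°.
Largest gap = 284.7° ⇒ minimal covering band is its complement: 360° − 284.7° = 75.3°.
Band runs from +38.7° eastward to +114.0°.

75.3°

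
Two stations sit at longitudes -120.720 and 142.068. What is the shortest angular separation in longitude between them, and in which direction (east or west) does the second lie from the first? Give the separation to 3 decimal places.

97.212° west

Raw difference: 142.068 − -120.720 = 262.788°.
Normalise into (−180°, 180°]: 262.788° − 360° = -97.212°.
Negative ⇒ the second point lies to the west; separation 97.212°.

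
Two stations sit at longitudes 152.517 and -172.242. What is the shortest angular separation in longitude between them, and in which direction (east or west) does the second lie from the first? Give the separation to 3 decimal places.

35.241° east

Raw difference: -172.242 − 152.517 = -324.759°.
Normalise into (−180°, 180°]: -324.759° + 360° = 35.241°.
Positive ⇒ the second point lies to the east; separation 35.241°.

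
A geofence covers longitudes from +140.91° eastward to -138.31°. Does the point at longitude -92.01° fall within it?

Band width going east from +140.91° to -138.31°: ((-138.31 − 140.91) mod 360) = 80.78°.
Offset of -92.01° east of the west edge: ((-92.01 − 140.91) mod 360) = 127.08°.
127.08° > 80.78° ⇒ outside.

No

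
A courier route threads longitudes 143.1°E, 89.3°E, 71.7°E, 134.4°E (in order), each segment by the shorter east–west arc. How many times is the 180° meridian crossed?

Leg 1: +143.1° → +89.3°, shortest Δλ = -53.8° (west) — does not cross 180°.
Leg 2: +89.3° → +71.7°, shortest Δλ = -17.6° (west) — does not cross 180°.
Leg 3: +71.7° → +134.4°, shortest Δλ = 62.7° (east) — does not cross 180°.
Total crossings: 0.

0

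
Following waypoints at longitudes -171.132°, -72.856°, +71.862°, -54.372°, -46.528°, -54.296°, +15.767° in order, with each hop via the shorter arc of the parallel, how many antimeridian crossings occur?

Leg 1: -171.132° → -72.856°, shortest Δλ = 98.276° (east) — does not cross 180°.
Leg 2: -72.856° → +71.862°, shortest Δλ = 144.718° (east) — does not cross 180°.
Leg 3: +71.862° → -54.372°, shortest Δλ = -126.234° (west) — does not cross 180°.
Leg 4: -54.372° → -46.528°, shortest Δλ = 7.844° (east) — does not cross 180°.
Leg 5: -46.528° → -54.296°, shortest Δλ = -7.768° (west) — does not cross 180°.
Leg 6: -54.296° → +15.767°, shortest Δλ = 70.063° (east) — does not cross 180°.
Total crossings: 0.

0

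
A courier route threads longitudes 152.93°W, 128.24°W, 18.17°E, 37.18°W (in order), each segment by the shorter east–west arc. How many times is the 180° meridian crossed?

0

Leg 1: -152.93° → -128.24°, shortest Δλ = 24.69° (east) — does not cross 180°.
Leg 2: -128.24° → +18.17°, shortest Δλ = 146.41° (east) — does not cross 180°.
Leg 3: +18.17° → -37.18°, shortest Δλ = -55.35° (west) — does not cross 180°.
Total crossings: 0.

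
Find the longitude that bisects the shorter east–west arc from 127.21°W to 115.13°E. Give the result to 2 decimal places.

173.96°E

Signed shortest Δλ from -127.21° to +115.13° is -117.66°.
Midpoint longitude = -127.21° + (-117.66°)/2 = -127.21° − 58.83° = -186.04°.
Normalise into (−180°, 180°]: +173.96°.
(The naïve average (-127.21 + +115.13)/2 = -6.04° is on the wrong side of the globe.)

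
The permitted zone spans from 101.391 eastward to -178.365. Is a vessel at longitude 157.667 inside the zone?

Yes

Band width going east from +101.391° to -178.365°: ((-178.365 − 101.391) mod 360) = 80.244°.
Offset of +157.667° east of the west edge: ((157.667 − 101.391) mod 360) = 56.276°.
56.276° ≤ 80.244° ⇒ inside.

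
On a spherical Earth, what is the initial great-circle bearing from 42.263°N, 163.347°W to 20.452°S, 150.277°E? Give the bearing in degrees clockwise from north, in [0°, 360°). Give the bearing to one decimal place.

224.4°

Δλ = 150.277 − -163.347 = 313.624°; wrapped into (−180°, 180°]: -46.376°.
θ = atan2( sin Δλ · cos φ₂ , cos φ₁ · sin φ₂ − sin φ₁ · cos φ₂ · cos Δλ )
  = atan2(-0.67825, -0.69334) = -135.630° → normalised to [0°, 360°): 224.370°.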